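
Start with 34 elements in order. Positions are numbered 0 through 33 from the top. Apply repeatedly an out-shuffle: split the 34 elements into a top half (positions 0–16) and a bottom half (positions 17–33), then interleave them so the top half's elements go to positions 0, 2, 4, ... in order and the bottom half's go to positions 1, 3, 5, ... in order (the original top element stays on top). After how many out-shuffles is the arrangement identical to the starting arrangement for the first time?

10

The out-shuffle permutes the 34 positions with cycle lengths [1, 1, 2, 10, 10, 10].
Every element is home exactly when every cycle has completed a whole number of laps, i.e. after lcm(1, 2, 10) = 10 out-shuffles.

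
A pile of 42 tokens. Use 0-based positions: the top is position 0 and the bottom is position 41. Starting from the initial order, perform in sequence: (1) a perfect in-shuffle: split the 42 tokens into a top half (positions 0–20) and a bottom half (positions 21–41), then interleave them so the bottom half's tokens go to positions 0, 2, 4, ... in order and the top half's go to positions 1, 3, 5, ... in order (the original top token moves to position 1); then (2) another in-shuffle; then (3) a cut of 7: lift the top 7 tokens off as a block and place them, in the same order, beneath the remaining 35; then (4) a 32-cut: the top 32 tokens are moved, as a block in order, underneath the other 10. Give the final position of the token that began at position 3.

Track the token from position 3 forward through each operation:
  after op 1 (in-shuffle): 3 → 7
  after op 2 (in-shuffle): 7 → 15
  after op 3 (cut 7): 15 → 8
  after op 4 (cut 32): 8 → 18

18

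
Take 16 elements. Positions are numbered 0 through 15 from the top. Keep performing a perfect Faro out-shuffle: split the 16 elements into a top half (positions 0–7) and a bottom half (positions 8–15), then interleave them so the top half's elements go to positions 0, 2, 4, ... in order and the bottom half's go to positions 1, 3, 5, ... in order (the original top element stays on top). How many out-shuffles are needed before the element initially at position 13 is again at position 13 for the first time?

4

Follow position 13 under repeated out-shuffles:
13 → 11 → 7 → 14 → 13
It first returns after 4 out-shuffles.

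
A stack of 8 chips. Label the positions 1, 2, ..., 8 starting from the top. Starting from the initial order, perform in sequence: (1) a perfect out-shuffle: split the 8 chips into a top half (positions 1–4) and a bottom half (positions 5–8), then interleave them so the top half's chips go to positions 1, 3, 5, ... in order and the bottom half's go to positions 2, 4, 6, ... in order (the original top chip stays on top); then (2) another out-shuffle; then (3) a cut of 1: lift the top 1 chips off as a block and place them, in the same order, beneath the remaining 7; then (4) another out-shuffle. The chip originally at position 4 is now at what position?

Track the chip from position 4 forward through each operation:
  after op 1 (out-shuffle): 4 → 7
  after op 2 (out-shuffle): 7 → 6
  after op 3 (cut 1): 6 → 5
  after op 4 (out-shuffle): 5 → 2

2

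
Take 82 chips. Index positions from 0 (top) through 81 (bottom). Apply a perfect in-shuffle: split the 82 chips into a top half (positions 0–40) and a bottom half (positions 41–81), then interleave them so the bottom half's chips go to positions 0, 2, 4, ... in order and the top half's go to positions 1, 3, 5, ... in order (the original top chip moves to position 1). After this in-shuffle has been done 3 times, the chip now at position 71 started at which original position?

Work backwards from position 71, undoing one in-shuffle at a time:
71 ← 35 ← 17 ← 8
So the chip now at position 71 started at position 8.

8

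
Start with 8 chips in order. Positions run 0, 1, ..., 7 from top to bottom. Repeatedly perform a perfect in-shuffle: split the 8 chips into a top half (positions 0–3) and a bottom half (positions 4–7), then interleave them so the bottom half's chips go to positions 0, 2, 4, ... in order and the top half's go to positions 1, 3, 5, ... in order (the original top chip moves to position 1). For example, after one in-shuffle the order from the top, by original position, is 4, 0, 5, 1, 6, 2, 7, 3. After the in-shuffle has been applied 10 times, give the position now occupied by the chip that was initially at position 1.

Track the chip's position through each in-shuffle:
1 → 3 → 7 → 6 → 4 → 0 → 1 → 3 → 7 → 6 → 4

4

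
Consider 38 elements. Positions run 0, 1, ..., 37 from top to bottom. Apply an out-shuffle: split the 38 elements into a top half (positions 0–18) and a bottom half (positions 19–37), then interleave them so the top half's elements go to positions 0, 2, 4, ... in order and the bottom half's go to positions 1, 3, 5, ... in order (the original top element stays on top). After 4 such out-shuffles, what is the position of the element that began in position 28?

Track the element's position through each out-shuffle:
28 → 19 → 1 → 2 → 4

4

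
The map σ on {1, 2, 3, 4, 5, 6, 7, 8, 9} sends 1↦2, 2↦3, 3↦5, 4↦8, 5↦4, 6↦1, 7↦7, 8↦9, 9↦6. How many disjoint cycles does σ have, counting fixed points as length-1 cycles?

2

Cycle decomposition: (1 2 3 5 4 8 9 6) (7).
2 cycles.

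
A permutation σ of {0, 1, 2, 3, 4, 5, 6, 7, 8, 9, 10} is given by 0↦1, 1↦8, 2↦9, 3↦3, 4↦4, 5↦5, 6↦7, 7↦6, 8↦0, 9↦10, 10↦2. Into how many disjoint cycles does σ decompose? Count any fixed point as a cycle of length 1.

6

Cycle decomposition: (0 1 8) (2 9 10) (3) (4) (5) (6 7).
6 cycles.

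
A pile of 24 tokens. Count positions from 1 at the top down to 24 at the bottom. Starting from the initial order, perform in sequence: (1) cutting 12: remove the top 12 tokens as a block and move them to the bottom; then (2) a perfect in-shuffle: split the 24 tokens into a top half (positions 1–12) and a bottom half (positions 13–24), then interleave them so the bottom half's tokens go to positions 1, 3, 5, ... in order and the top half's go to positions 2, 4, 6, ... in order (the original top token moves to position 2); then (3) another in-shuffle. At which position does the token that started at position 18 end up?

Track the token from position 18 forward through each operation:
  after op 1 (cut 12): 18 → 6
  after op 2 (in-shuffle): 6 → 12
  after op 3 (in-shuffle): 12 → 24

24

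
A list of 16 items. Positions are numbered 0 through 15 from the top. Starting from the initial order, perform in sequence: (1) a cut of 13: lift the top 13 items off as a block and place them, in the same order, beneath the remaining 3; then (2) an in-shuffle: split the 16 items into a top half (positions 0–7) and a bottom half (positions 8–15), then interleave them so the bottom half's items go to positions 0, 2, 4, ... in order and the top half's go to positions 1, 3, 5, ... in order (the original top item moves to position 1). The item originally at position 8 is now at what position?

Track the item from position 8 forward through each operation:
  after op 1 (cut 13): 8 → 11
  after op 2 (in-shuffle): 11 → 6

6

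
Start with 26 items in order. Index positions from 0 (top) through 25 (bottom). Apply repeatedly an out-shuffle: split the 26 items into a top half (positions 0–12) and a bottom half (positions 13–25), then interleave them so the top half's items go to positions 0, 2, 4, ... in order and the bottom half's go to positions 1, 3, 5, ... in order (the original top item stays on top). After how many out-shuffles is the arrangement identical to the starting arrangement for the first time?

The out-shuffle permutes the 26 positions with cycle lengths [1, 1, 4, 20].
Every item is home exactly when every cycle has completed a whole number of laps, i.e. after lcm(1, 4, 20) = 20 out-shuffles.

20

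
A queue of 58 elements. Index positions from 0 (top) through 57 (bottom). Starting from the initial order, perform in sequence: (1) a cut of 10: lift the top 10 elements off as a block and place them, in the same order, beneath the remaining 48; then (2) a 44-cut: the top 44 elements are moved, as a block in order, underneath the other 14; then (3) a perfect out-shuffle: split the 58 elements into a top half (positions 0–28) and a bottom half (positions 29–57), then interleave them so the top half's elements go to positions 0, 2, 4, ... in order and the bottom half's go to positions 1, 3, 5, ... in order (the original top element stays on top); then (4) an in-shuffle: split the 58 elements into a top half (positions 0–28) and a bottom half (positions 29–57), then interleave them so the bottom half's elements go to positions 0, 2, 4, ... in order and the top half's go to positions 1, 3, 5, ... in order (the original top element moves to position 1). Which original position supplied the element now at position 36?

Undo the operations in reverse order, starting from position 36:
  undo op 4 (in-shuffle, from bottom half): 36 ← 47
  undo op 3 (out-shuffle, from bottom half): 47 ← 52
  undo op 2 (cut 44): 52 ← 38
  undo op 1 (cut 10): 38 ← 48
So the element at position 36 came from original position 48.

48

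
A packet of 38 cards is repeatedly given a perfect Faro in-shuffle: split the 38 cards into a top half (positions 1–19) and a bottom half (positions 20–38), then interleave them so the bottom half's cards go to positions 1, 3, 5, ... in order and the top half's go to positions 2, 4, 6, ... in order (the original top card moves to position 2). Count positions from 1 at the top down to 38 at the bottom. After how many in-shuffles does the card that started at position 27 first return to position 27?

Follow position 27 under repeated in-shuffles:
27 → 15 → 30 → 21 → 3 → 6 → 12 → 24 → 9 → 18 → 36 → 33 → 27
It first returns after 12 in-shuffles.

12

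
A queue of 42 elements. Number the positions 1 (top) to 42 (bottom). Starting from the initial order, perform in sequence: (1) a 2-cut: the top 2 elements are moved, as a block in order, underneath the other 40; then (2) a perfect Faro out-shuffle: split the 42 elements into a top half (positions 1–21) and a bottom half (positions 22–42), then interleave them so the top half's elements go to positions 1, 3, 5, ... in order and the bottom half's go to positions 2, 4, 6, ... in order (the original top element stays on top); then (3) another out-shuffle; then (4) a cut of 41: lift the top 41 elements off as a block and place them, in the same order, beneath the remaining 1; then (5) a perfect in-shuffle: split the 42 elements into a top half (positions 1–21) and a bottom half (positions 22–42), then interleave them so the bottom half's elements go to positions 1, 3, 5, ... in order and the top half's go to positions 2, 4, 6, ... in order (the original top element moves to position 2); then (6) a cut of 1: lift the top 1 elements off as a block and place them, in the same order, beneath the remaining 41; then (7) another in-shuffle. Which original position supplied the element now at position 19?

Undo the operations in reverse order, starting from position 19:
  undo op 7 (in-shuffle, from bottom half): 19 ← 31
  undo op 6 (cut 1): 31 ← 32
  undo op 5 (in-shuffle, from top half): 32 ← 16
  undo op 4 (cut 41): 16 ← 15
  undo op 3 (out-shuffle, from top half): 15 ← 8
  undo op 2 (out-shuffle, from bottom half): 8 ← 25
  undo op 1 (cut 2): 25 ← 27
So the element at position 19 came from original position 27.

27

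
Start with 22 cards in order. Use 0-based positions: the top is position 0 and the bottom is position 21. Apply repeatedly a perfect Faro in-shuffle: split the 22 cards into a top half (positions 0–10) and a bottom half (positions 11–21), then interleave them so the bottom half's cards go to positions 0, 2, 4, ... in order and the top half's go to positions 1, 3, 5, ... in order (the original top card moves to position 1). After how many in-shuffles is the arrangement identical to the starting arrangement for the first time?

The in-shuffle permutes the 22 positions with cycle lengths [11, 11].
Every card is home exactly when every cycle has completed a whole number of laps, i.e. after lcm(11) = 11 in-shuffles.

11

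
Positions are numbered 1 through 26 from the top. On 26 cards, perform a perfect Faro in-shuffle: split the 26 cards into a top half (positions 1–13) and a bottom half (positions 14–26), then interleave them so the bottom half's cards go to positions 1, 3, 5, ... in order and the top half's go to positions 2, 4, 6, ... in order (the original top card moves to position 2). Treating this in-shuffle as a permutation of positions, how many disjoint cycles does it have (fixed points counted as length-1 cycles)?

3

Trace each unvisited position around until it returns:
(1 2 4 8 16 5 ... len 18) (3 6 12 24 21 15) (9 18)
3 cycles in total.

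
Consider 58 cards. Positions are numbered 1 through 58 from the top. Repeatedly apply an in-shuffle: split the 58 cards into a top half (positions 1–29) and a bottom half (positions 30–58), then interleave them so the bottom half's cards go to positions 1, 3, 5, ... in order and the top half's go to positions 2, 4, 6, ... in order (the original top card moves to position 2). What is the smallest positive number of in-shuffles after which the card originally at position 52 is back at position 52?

58

Follow position 52 under repeated in-shuffles:
52 → 45 → 31 → 3 → 6 → 12 → 24 → 48 → ... → 52 (length 58)
It first returns after 58 in-shuffles.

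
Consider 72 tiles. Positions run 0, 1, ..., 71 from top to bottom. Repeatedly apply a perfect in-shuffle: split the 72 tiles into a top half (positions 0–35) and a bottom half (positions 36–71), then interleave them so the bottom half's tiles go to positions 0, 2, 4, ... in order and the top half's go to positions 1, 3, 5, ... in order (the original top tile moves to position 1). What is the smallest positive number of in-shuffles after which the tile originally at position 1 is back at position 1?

Follow position 1 under repeated in-shuffles:
1 → 3 → 7 → 15 → 31 → 63 → 54 → 36 → 0 → 1
It first returns after 9 in-shuffles.

9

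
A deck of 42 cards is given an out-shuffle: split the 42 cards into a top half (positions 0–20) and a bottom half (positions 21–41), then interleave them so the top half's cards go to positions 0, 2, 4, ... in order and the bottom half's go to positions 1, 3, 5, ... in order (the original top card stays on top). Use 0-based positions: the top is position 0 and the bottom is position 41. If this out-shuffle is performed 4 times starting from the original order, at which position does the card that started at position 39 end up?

9

Track the card's position through each out-shuffle:
39 → 37 → 33 → 25 → 9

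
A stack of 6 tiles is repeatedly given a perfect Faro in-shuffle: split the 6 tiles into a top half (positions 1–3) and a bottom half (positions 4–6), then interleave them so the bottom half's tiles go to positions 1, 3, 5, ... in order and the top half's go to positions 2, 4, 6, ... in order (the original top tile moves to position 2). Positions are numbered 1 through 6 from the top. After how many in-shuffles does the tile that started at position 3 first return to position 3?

3

Follow position 3 under repeated in-shuffles:
3 → 6 → 5 → 3
It first returns after 3 in-shuffles.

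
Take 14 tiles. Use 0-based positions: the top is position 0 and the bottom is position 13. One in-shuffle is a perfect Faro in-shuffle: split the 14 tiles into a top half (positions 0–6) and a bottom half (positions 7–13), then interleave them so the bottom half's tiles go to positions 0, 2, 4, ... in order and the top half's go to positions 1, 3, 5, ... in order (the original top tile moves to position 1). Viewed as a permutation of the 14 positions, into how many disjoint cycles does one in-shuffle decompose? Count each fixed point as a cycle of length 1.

4

Trace each unvisited position around until it returns:
(0 1 3 7) (2 5 11 8) (4 9) (6 13 12 10)
4 cycles in total.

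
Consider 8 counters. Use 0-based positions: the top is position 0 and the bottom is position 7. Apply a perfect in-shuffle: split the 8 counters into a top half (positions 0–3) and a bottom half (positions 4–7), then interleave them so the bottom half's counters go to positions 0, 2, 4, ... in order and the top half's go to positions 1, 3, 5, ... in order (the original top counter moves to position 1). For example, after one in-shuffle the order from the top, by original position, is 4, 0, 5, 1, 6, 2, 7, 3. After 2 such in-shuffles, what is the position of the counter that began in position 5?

5

Track the counter's position through each in-shuffle:
5 → 2 → 5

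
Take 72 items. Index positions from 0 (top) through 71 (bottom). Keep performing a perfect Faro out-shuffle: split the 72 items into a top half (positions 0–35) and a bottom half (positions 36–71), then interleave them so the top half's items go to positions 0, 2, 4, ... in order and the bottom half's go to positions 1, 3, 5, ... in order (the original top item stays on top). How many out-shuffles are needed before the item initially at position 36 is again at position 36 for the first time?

35

Follow position 36 under repeated out-shuffles:
36 → 1 → 2 → 4 → 8 → 16 → 32 → 64 → ... → 36 (length 35)
It first returns after 35 out-shuffles.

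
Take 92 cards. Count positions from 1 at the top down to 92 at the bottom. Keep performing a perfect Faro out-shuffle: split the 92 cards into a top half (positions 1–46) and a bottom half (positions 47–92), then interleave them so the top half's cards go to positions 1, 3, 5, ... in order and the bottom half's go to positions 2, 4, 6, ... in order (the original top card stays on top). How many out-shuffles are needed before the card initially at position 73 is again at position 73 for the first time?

12

Follow position 73 under repeated out-shuffles:
73 → 54 → 16 → 31 → 61 → 30 → 59 → 26 → 51 → 10 → 19 → 37 → 73
It first returns after 12 out-shuffles.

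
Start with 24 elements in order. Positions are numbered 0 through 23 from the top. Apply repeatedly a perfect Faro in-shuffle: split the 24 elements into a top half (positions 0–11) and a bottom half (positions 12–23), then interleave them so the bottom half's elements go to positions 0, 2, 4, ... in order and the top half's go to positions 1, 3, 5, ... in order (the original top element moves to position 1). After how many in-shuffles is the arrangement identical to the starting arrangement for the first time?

The in-shuffle permutes the 24 positions with cycle lengths [4, 20].
Every element is home exactly when every cycle has completed a whole number of laps, i.e. after lcm(4, 20) = 20 in-shuffles.

20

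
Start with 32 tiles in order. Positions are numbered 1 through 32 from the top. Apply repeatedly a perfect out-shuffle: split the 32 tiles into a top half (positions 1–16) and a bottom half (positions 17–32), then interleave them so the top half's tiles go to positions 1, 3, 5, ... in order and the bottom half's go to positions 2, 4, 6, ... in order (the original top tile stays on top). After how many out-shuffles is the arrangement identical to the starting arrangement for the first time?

The out-shuffle permutes the 32 positions with cycle lengths [1, 1, 5, 5, 5, 5, 5, 5].
Every tile is home exactly when every cycle has completed a whole number of laps, i.e. after lcm(1, 5) = 5 out-shuffles.

5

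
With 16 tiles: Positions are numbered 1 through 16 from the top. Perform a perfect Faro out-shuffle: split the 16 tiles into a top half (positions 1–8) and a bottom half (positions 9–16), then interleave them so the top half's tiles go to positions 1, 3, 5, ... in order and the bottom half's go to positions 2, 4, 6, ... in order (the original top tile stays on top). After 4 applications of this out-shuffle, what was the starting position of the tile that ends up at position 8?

Work backwards from position 8, undoing one out-shuffle at a time:
8 ← 12 ← 14 ← 15 ← 8
So the tile now at position 8 started at position 8.

8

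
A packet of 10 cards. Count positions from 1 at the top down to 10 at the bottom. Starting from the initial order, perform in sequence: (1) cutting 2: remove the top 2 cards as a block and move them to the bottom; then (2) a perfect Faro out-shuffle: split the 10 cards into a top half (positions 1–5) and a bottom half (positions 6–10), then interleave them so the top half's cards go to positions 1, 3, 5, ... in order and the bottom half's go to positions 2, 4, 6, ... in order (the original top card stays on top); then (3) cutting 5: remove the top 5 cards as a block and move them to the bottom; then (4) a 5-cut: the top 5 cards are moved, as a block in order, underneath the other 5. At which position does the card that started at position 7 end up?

Track the card from position 7 forward through each operation:
  after op 1 (cut 2): 7 → 5
  after op 2 (out-shuffle): 5 → 9
  after op 3 (cut 5): 9 → 4
  after op 4 (cut 5): 4 → 9

9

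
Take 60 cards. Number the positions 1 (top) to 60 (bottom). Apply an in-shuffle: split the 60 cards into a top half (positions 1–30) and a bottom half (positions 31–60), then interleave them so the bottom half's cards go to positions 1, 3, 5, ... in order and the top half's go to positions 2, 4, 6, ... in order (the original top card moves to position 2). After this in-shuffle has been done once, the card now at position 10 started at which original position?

5

Work backwards from position 10, undoing one in-shuffle at a time:
10 ← 5
So the card now at position 10 started at position 5.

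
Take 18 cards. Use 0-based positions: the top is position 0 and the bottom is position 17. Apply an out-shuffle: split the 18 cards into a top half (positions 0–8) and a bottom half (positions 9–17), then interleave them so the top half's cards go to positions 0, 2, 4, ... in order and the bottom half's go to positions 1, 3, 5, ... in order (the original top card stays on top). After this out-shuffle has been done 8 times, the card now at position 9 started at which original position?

9

Work backwards from position 9, undoing one out-shuffle at a time:
9 ← 13 ← 15 ← 16 ← 8 ← 4 ← 2 ← 1 ← 9
So the card now at position 9 started at position 9.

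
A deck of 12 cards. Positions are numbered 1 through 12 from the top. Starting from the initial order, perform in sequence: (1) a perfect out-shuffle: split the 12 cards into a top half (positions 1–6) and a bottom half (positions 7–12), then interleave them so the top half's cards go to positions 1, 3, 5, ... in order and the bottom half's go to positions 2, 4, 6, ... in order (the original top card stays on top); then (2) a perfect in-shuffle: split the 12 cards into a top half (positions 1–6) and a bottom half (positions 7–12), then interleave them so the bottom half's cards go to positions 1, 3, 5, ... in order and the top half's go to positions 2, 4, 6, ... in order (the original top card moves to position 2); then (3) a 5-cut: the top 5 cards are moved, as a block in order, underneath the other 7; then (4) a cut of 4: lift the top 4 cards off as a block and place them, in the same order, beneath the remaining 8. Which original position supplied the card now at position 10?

Undo the operations in reverse order, starting from position 10:
  undo op 4 (cut 4): 10 ← 2
  undo op 3 (cut 5): 2 ← 7
  undo op 2 (in-shuffle, from bottom half): 7 ← 10
  undo op 1 (out-shuffle, from bottom half): 10 ← 11
So the card at position 10 came from original position 11.

11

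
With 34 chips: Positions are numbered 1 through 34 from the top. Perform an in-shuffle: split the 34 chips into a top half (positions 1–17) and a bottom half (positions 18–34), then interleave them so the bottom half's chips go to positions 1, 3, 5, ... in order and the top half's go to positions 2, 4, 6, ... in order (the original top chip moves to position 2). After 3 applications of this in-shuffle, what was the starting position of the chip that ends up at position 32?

Work backwards from position 32, undoing one in-shuffle at a time:
32 ← 16 ← 8 ← 4
So the chip now at position 32 started at position 4.

4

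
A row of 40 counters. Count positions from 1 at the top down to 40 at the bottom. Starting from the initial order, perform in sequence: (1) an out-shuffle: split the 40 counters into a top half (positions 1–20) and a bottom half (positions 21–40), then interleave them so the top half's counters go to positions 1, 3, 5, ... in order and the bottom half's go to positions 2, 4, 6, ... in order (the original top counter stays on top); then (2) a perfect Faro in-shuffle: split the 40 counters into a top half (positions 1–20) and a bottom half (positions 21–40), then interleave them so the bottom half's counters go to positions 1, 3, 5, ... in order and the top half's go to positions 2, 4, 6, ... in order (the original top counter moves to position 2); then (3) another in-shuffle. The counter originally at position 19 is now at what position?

Track the counter from position 19 forward through each operation:
  after op 1 (out-shuffle): 19 → 37
  after op 2 (in-shuffle): 37 → 33
  after op 3 (in-shuffle): 33 → 25

25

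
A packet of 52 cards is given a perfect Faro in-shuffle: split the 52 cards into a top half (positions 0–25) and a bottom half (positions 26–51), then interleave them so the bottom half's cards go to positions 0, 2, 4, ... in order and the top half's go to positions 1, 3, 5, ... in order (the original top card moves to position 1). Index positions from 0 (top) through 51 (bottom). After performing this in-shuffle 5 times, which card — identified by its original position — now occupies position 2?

14

Work backwards from position 2, undoing one in-shuffle at a time:
2 ← 27 ← 13 ← 6 ← 29 ← 14
So the card now at position 2 started at position 14.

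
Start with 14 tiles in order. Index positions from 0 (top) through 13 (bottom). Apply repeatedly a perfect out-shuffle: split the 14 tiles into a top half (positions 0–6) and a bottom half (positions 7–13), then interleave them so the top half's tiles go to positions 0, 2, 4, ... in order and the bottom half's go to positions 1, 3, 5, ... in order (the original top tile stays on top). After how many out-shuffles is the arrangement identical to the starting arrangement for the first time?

The out-shuffle permutes the 14 positions with cycle lengths [1, 1, 12].
Every tile is home exactly when every cycle has completed a whole number of laps, i.e. after lcm(1, 12) = 12 out-shuffles.

12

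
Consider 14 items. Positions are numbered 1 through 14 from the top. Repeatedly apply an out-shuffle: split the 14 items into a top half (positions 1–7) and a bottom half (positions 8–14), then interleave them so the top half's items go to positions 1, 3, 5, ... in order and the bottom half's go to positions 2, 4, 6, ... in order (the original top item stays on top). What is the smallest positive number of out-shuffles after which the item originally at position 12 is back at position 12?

12

Follow position 12 under repeated out-shuffles:
12 → 10 → 6 → 11 → 8 → 2 → 3 → 5 → 9 → 4 → 7 → 13 → 12
It first returns after 12 out-shuffles.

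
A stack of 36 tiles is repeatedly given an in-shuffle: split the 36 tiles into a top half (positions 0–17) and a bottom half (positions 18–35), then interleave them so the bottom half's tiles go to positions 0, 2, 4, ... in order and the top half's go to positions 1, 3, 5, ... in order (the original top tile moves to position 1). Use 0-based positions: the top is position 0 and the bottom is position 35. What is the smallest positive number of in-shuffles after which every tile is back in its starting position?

36

The in-shuffle permutes the 36 positions with cycle lengths [36].
Every tile is home exactly when every cycle has completed a whole number of laps, i.e. after lcm(36) = 36 in-shuffles.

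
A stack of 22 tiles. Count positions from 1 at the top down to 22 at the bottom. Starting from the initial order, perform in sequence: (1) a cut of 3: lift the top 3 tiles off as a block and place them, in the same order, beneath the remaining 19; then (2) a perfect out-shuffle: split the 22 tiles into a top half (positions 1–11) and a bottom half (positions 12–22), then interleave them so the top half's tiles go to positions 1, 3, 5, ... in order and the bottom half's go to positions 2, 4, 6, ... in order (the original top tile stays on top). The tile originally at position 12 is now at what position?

Track the tile from position 12 forward through each operation:
  after op 1 (cut 3): 12 → 9
  after op 2 (out-shuffle): 9 → 17

17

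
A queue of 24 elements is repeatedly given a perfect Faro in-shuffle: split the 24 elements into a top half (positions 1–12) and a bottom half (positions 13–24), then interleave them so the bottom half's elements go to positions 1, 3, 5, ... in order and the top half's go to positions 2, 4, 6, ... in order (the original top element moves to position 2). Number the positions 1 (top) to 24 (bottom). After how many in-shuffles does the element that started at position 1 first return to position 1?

20

Follow position 1 under repeated in-shuffles:
1 → 2 → 4 → 8 → 16 → 7 → 14 → 3 → 6 → 12 → 24 → 23 → 21 → 17 → 9 → 18 → 11 → 22 → 19 → 13 → 1
It first returns after 20 in-shuffles.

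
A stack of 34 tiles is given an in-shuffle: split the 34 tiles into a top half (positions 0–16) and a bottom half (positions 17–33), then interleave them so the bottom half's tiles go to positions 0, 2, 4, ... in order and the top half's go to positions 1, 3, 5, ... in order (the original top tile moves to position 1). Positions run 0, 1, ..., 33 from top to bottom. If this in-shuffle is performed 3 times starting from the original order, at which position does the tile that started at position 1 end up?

15

Track the tile's position through each in-shuffle:
1 → 3 → 7 → 15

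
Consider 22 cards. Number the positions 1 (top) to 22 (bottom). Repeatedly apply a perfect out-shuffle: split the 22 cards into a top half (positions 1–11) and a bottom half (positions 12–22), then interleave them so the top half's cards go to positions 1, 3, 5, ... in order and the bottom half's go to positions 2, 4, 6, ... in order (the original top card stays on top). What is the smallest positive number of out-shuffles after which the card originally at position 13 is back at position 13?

Follow position 13 under repeated out-shuffles:
13 → 4 → 7 → 13
It first returns after 3 out-shuffles.

3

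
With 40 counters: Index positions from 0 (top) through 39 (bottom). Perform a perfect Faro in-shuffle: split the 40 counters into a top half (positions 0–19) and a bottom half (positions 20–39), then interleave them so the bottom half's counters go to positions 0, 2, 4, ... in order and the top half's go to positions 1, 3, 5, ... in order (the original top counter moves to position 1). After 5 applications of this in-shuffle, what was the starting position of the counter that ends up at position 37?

Work backwards from position 37, undoing one in-shuffle at a time:
37 ← 18 ← 29 ← 14 ← 27 ← 13
So the counter now at position 37 started at position 13.

13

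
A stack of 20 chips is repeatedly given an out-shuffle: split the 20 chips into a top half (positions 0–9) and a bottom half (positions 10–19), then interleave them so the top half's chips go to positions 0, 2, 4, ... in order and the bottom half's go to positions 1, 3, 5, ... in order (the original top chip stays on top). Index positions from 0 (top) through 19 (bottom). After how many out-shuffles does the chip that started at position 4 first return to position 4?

Follow position 4 under repeated out-shuffles:
4 → 8 → 16 → 13 → 7 → 14 → 9 → 18 → 17 → 15 → 11 → 3 → 6 → 12 → 5 → 10 → 1 → 2 → 4
It first returns after 18 out-shuffles.

18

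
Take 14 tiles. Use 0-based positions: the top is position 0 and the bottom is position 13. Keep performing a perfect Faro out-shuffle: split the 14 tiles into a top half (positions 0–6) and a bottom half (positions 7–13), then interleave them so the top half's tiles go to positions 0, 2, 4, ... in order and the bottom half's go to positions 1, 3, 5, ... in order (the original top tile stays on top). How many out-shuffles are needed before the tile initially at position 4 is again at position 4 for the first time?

Follow position 4 under repeated out-shuffles:
4 → 8 → 3 → 6 → 12 → 11 → 9 → 5 → 10 → 7 → 1 → 2 → 4
It first returns after 12 out-shuffles.

12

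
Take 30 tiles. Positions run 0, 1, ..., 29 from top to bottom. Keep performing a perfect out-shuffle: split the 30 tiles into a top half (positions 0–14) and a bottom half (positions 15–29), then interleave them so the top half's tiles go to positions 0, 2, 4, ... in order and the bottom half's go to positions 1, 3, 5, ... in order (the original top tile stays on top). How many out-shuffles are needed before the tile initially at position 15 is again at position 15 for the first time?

28

Follow position 15 under repeated out-shuffles:
15 → 1 → 2 → 4 → 8 → 16 → 3 → 6 → ... → 15 (length 28)
It first returns after 28 out-shuffles.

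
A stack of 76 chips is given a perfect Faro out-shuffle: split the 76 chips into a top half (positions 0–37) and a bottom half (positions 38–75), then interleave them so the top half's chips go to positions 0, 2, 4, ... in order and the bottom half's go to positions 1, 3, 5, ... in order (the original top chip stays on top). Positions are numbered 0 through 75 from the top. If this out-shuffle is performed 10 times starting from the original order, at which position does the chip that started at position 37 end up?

Track the chip's position through each out-shuffle:
37 → 74 → 73 → 71 → 67 → 59 → 43 → 11 → 22 → 44 → 13

13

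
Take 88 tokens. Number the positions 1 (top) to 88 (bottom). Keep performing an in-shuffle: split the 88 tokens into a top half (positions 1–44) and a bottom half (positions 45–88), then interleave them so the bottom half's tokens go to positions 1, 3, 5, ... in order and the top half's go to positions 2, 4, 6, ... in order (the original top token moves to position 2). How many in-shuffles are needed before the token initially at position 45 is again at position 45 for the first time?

11

Follow position 45 under repeated in-shuffles:
45 → 1 → 2 → 4 → 8 → 16 → 32 → 64 → 39 → 78 → 67 → 45
It first returns after 11 in-shuffles.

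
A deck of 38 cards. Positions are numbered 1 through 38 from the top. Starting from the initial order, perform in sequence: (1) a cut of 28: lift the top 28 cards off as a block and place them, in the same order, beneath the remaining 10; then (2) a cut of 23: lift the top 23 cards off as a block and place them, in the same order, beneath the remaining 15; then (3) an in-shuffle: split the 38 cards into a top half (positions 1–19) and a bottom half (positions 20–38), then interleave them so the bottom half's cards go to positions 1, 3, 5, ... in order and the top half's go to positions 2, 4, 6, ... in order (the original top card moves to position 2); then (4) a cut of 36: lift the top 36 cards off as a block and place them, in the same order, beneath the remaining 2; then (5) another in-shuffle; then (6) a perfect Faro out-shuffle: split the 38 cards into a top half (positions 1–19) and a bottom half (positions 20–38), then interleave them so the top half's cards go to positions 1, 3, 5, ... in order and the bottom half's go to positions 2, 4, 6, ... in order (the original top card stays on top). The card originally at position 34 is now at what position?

19

Track the card from position 34 forward through each operation:
  after op 1 (cut 28): 34 → 6
  after op 2 (cut 23): 6 → 21
  after op 3 (in-shuffle): 21 → 3
  after op 4 (cut 36): 3 → 5
  after op 5 (in-shuffle): 5 → 10
  after op 6 (out-shuffle): 10 → 19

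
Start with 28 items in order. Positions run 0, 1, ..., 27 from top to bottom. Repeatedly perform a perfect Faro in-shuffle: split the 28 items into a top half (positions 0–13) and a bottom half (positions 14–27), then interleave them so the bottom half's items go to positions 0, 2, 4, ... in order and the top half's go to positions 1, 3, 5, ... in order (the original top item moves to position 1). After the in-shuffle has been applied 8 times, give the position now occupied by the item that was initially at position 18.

Track the item's position through each in-shuffle:
18 → 8 → 17 → 6 → 13 → 27 → 26 → 24 → 20

20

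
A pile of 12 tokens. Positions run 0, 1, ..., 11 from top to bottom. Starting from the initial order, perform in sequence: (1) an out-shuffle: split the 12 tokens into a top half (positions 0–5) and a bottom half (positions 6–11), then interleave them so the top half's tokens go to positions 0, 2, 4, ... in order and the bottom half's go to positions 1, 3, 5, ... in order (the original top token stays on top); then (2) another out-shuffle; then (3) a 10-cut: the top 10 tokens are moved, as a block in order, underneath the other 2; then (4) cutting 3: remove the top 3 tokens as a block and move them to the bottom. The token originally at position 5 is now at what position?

Track the token from position 5 forward through each operation:
  after op 1 (out-shuffle): 5 → 10
  after op 2 (out-shuffle): 10 → 9
  after op 3 (cut 10): 9 → 11
  after op 4 (cut 3): 11 → 8

8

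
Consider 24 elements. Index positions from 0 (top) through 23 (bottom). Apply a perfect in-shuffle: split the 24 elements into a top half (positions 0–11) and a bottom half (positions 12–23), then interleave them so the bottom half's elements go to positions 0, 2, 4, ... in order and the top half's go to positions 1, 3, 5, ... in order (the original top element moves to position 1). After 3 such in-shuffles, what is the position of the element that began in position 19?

9

Track the element's position through each in-shuffle:
19 → 14 → 4 → 9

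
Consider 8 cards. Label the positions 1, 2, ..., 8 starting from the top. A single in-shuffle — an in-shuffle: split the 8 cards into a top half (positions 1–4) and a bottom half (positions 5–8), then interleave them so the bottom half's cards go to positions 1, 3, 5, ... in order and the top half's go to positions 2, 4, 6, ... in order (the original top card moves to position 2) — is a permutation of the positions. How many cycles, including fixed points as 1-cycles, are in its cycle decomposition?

2

Trace each unvisited position around until it returns:
(1 2 4 8 7 5) (3 6)
2 cycles in total.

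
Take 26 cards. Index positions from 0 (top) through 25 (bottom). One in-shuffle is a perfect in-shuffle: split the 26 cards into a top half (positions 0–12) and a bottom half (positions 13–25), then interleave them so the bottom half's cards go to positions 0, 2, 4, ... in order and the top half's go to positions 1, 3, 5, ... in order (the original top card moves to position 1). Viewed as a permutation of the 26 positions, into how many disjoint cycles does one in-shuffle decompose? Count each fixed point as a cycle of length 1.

3

Trace each unvisited position around until it returns:
(0 1 3 7 15 4 ... len 18) (2 5 11 23 20 14) (8 17)
3 cycles in total.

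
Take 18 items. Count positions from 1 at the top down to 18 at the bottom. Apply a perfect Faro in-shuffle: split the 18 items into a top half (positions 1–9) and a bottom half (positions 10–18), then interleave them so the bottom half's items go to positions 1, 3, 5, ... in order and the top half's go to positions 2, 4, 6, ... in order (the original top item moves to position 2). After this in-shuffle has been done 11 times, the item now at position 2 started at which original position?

Work backwards from position 2, undoing one in-shuffle at a time:
2 ← 1 ← 10 ← 5 ← 12 ← 6 ← 3 ← 11 ← 15 ← 17 ← 18 ← 9
So the item now at position 2 started at position 9.

9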